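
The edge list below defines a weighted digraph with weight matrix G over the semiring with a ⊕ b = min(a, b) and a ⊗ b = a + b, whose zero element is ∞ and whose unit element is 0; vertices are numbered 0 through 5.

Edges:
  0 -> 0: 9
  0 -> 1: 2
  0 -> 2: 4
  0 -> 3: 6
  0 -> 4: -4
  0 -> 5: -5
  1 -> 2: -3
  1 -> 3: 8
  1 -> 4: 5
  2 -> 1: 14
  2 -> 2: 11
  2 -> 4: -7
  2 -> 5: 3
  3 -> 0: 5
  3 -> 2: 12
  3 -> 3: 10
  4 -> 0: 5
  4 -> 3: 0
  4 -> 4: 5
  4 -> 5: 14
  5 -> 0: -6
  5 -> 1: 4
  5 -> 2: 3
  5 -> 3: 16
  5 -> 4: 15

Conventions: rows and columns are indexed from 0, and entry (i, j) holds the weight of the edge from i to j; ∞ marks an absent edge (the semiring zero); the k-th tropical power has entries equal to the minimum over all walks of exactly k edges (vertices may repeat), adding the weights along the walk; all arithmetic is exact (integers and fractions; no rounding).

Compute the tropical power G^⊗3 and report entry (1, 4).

G^⊗2:
  [-11, -1, -2, -4, -3, 4]
  [10, 11, 8, 5, -10, 0]
  [-3, 7, 6, -7, -2, 7]
  [14, 7, 9, 11, 1, 0]
  [5, 7, 9, 5, 1, 0]
  [3, -4, -2, 0, -10, -11]
G^⊗3:
  [-2, -9, -7, -5, -15, -16]
  [-6, 4, 3, -10, -5, 4]
  [-2, -1, 1, -2, -7, -8]
  [-6, 4, 3, 1, 2, 9]
  [-6, 4, 3, 1, 1, 0]
  [-17, -7, -8, -10, -9, -2]
Key observation: the optimum is the walk 1->2->4->4, with weight (-3) + (-7) + 5 = -5.
Optimal value attained by: walk 1->2->4->4.
Answer: (G^⊗3)[1][4] = -5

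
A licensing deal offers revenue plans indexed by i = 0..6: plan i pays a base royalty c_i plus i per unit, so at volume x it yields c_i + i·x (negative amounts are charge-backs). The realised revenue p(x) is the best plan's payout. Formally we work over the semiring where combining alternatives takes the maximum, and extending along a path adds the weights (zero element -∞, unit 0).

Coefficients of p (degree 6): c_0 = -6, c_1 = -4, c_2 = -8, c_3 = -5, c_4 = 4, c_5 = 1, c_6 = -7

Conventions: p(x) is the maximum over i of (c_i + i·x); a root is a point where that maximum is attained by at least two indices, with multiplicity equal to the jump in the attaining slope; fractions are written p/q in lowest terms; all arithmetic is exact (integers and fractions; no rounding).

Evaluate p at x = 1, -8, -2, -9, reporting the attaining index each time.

p(1) = max(-6+0·1=-6, -4+1·1=-3, -8+2·1=-6, -5+3·1=-2, 4+4·1=8, 1+5·1=6, -7+6·1=-1) = 8 (attained by i=4)
p(-8) = max(-6+0·(-8)=-6, -4+1·(-8)=-12, -8+2·(-8)=-24, -5+3·(-8)=-29, 4+4·(-8)=-28, 1+5·(-8)=-39, -7+6·(-8)=-55) = -6 (attained by i=0)
p(-2) = max(-6+0·(-2)=-6, -4+1·(-2)=-6, -8+2·(-2)=-12, -5+3·(-2)=-11, 4+4·(-2)=-4, 1+5·(-2)=-9, -7+6·(-2)=-19) = -4 (attained by i=4)
p(-9) = max(-6+0·(-9)=-6, -4+1·(-9)=-13, -8+2·(-9)=-26, -5+3·(-9)=-32, 4+4·(-9)=-32, 1+5·(-9)=-44, -7+6·(-9)=-61) = -6 (attained by i=0)
Answer: p(1) = 8; p(-8) = -6; p(-2) = -4; p(-9) = -6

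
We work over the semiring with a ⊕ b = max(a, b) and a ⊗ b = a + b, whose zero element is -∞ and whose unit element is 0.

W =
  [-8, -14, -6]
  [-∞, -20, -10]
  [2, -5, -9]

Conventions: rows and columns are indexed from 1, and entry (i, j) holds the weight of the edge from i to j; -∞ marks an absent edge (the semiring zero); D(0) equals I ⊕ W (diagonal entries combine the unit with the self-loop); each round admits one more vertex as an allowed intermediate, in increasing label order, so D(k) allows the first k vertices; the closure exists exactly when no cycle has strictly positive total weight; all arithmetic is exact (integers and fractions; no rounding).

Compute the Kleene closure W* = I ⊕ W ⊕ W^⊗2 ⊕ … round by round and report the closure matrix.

D(0):
  [0, -14, -6]
  [-∞, 0, -10]
  [2, -5, 0]
D(1):
  [0, -14, -6]
  [-∞, 0, -10]
  [2, -5, 0]
D(2):
  [0, -14, -6]
  [-∞, 0, -10]
  [2, -5, 0]
D(3):
  [0, -11, -6]
  [-8, 0, -10]
  [2, -5, 0]
Answer: W* = [[0, -11, -6], [-8, 0, -10], [2, -5, 0]]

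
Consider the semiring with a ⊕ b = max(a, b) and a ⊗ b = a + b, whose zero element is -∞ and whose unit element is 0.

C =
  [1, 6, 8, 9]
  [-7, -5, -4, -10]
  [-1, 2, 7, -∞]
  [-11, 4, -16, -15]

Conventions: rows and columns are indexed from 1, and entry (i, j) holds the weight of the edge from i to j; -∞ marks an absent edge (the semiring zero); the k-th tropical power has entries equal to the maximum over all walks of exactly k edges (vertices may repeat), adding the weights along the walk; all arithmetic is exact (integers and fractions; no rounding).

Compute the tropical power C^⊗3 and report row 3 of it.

C^⊗2:
  [7, 13, 15, 10]
  [-5, -1, 3, 2]
  [6, 9, 14, 8]
  [-3, -1, 0, -2]
C^⊗3:
  [14, 17, 22, 16]
  [2, 6, 10, 4]
  [13, 16, 21, 15]
  [-1, 3, 7, 6]
Answer: row 3 of C^⊗3 = [13, 16, 21, 15]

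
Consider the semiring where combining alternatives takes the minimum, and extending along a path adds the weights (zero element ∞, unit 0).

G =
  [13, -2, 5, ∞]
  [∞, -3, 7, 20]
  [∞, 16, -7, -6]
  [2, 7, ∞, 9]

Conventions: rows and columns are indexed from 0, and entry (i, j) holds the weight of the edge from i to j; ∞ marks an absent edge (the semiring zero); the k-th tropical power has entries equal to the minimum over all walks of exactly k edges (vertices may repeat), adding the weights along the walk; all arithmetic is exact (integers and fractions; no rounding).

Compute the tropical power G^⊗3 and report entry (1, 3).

G^⊗2:
  [26, -5, -2, -1]
  [22, -6, 0, 1]
  [-4, 1, -14, -13]
  [11, 0, 7, 18]
G^⊗3:
  [1, -8, -9, -8]
  [3, -9, -7, -6]
  [-11, -6, -21, -20]
  [20, -3, 0, 1]
Key observation: the optimum is the walk 1->2->2->3, with weight 7 + (-7) + (-6) = -6.
Optimal value attained by: walk 1->2->2->3.
Answer: (G^⊗3)[1][3] = -6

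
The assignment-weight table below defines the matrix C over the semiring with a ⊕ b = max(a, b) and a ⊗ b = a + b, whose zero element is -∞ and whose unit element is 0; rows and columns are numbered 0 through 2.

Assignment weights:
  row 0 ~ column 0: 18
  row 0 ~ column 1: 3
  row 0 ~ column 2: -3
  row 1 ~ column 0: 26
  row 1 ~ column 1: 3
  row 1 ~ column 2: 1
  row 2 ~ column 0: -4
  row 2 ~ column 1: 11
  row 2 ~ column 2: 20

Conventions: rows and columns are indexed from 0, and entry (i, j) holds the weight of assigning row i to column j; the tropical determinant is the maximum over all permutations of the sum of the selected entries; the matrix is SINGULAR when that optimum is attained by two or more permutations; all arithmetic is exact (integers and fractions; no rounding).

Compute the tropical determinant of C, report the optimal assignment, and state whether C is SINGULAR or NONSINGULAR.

σ = (0, 1, 2): 18 + 3 + 20 = 41
σ = (0, 2, 1): 18 + 1 + 11 = 30
σ = (1, 0, 2): 3 + 26 + 20 = 49
σ = (1, 2, 0): 3 + 1 + (-4) = 0
σ = (2, 0, 1): (-3) + 26 + 11 = 34
σ = (2, 1, 0): (-3) + 3 + (-4) = -4
Optimal value attained by: σ = (1, 0, 2).
Answer: det⊕(C) = 49; verdict: NONSINGULAR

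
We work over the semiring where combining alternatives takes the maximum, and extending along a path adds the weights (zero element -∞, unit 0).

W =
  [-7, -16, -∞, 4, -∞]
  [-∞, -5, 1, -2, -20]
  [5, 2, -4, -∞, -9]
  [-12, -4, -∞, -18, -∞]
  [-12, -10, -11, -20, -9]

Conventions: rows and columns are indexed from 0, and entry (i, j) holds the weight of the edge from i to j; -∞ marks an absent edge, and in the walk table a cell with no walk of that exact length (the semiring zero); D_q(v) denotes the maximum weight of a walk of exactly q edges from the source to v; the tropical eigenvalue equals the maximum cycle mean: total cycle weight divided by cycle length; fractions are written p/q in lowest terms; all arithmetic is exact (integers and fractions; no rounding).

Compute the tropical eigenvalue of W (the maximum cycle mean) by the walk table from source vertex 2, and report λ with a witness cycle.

q=0: [-∞, -∞, 0, -∞, -∞]
q=1: [5, 2, -4, -∞, -9]
q=2: [1, -2, 3, 9, -13]
q=3: [8, 5, -1, 5, -6]
q=4: [4, 1, 6, 12, -10]
q=5: [11, 8, 2, 8, -3]
Optimal cycle mean attained by: cycle 0->3->1->2->0, total 4 + (-4) + 1 + 5, length 4.
Answer: λ = 3/2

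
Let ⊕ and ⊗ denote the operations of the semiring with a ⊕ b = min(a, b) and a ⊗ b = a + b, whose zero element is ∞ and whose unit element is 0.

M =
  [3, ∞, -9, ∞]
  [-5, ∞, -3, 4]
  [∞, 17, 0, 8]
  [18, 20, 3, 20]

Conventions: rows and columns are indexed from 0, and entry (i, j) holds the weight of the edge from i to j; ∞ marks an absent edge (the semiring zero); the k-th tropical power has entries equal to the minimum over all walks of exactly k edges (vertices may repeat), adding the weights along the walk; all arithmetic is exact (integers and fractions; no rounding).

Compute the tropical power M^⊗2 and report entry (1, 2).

M^⊗2:
  [6, 8, -9, -1]
  [-2, 14, -14, 5]
  [12, 17, 0, 8]
  [15, 20, 3, 11]
Key observation: the optimum is the walk 1->0->2, with weight (-5) + (-9) = -14.
Optimal value attained by: walk 1->0->2.
Answer: (M^⊗2)[1][2] = -14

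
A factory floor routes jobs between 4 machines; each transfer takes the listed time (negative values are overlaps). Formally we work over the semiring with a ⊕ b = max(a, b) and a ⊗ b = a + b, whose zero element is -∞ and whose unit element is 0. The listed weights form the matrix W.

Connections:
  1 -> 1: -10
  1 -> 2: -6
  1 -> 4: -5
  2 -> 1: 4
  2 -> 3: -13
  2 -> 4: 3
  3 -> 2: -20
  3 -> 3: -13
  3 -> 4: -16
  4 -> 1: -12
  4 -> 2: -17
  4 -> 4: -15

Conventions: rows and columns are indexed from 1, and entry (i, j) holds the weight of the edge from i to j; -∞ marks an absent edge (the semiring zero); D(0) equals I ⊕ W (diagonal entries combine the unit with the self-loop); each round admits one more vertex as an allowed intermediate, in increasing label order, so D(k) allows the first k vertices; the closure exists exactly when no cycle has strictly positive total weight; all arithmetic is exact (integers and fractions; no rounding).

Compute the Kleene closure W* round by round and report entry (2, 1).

D(0):
  [0, -6, -∞, -5]
  [4, 0, -13, 3]
  [-∞, -20, 0, -16]
  [-12, -17, -∞, 0]
D(1):
  [0, -6, -∞, -5]
  [4, 0, -13, 3]
  [-∞, -20, 0, -16]
  [-12, -17, -∞, 0]
D(2):
  [0, -6, -19, -3]
  [4, 0, -13, 3]
  [-16, -20, 0, -16]
  [-12, -17, -30, 0]
D(3):
  [0, -6, -19, -3]
  [4, 0, -13, 3]
  [-16, -20, 0, -16]
  [-12, -17, -30, 0]
D(4):
  [0, -6, -19, -3]
  [4, 0, -13, 3]
  [-16, -20, 0, -16]
  [-12, -17, -30, 0]
Answer: W*[2][1] = 4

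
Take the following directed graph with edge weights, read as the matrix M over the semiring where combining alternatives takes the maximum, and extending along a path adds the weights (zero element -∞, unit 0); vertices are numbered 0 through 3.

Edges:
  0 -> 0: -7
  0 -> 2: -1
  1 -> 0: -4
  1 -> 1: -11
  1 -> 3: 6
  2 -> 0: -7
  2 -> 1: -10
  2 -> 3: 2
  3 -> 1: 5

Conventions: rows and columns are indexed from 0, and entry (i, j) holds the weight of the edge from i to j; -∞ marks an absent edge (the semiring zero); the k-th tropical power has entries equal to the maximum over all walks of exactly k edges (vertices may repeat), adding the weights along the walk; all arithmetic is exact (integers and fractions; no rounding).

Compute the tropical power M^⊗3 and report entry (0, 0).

M^⊗2:
  [-8, -11, -8, 1]
  [-11, 11, -5, -5]
  [-14, 7, -8, -4]
  [1, -6, -∞, 11]
M^⊗3:
  [-15, 6, -9, -5]
  [7, 0, -12, 17]
  [3, 1, -15, 13]
  [-6, 16, 0, 0]
Key observation: the optimum is the walk 0->0->2->0, with weight (-7) + (-1) + (-7) = -15.
Optimal value attained by: walk 0->0->2->0.
Answer: (M^⊗3)[0][0] = -15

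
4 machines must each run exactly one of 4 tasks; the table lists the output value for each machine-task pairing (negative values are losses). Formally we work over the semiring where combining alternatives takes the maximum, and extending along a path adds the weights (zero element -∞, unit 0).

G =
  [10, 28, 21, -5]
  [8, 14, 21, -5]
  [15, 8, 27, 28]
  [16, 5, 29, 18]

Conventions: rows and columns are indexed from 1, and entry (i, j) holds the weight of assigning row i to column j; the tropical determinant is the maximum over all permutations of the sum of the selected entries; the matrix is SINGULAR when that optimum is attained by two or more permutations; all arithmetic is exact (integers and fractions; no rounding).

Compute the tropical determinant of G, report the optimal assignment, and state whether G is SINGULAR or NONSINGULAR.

σ = (1, 2, 3, 4): 10 + 14 + 27 + 18 = 69
σ = (1, 2, 4, 3): 10 + 14 + 28 + 29 = 81
σ = (1, 3, 2, 4): 10 + 21 + 8 + 18 = 57
σ = (1, 3, 4, 2): 10 + 21 + 28 + 5 = 64
σ = (1, 4, 2, 3): 10 + (-5) + 8 + 29 = 42
σ = (1, 4, 3, 2): 10 + (-5) + 27 + 5 = 37
σ = (2, 1, 3, 4): 28 + 8 + 27 + 18 = 81
σ = (2, 1, 4, 3): 28 + 8 + 28 + 29 = 93
σ = (2, 3, 1, 4): 28 + 21 + 15 + 18 = 82
σ = (2, 3, 4, 1): 28 + 21 + 28 + 16 = 93
σ = (2, 4, 1, 3): 28 + (-5) + 15 + 29 = 67
σ = (2, 4, 3, 1): 28 + (-5) + 27 + 16 = 66
σ = (3, 1, 2, 4): 21 + 8 + 8 + 18 = 55
σ = (3, 1, 4, 2): 21 + 8 + 28 + 5 = 62
σ = (3, 2, 1, 4): 21 + 14 + 15 + 18 = 68
σ = (3, 2, 4, 1): 21 + 14 + 28 + 16 = 79
σ = (3, 4, 1, 2): 21 + (-5) + 15 + 5 = 36
σ = (3, 4, 2, 1): 21 + (-5) + 8 + 16 = 40
σ = (4, 1, 2, 3): (-5) + 8 + 8 + 29 = 40
σ = (4, 1, 3, 2): (-5) + 8 + 27 + 5 = 35
σ = (4, 2, 1, 3): (-5) + 14 + 15 + 29 = 53
σ = (4, 2, 3, 1): (-5) + 14 + 27 + 16 = 52
σ = (4, 3, 1, 2): (-5) + 21 + 15 + 5 = 36
σ = (4, 3, 2, 1): (-5) + 21 + 8 + 16 = 40
Optimal value attained by: σ = (2, 1, 4, 3).
Answer: det⊕(G) = 93; verdict: SINGULAR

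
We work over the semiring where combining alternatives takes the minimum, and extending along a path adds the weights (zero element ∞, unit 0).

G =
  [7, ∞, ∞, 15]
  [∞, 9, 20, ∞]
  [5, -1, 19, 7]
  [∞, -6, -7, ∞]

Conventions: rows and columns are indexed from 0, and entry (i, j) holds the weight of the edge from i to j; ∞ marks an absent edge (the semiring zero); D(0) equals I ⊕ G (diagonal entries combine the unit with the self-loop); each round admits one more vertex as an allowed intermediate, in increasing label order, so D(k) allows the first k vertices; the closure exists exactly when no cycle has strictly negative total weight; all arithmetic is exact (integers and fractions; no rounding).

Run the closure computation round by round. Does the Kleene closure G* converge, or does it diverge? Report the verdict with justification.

D(0):
  [0, ∞, ∞, 15]
  [∞, 0, 20, ∞]
  [5, -1, 0, 7]
  [∞, -6, -7, 0]
D(1):
  [0, ∞, ∞, 15]
  [∞, 0, 20, ∞]
  [5, -1, 0, 7]
  [∞, -6, -7, 0]
D(2):
  [0, ∞, ∞, 15]
  [∞, 0, 20, ∞]
  [5, -1, 0, 7]
  [∞, -6, -7, 0]
D(3):
  [0, ∞, ∞, 15]
  [25, 0, 20, 27]
  [5, -1, 0, 7]
  [-2, -8, -7, 0]
D(4):
  [0, 7, 8, 15]
  [25, 0, 20, 27]
  [5, -1, 0, 7]
  [-2, -8, -7, 0]
Key observation: every diagonal entry stays at the unit through all rounds, so no improving cycle exists.
Answer: CONVERGES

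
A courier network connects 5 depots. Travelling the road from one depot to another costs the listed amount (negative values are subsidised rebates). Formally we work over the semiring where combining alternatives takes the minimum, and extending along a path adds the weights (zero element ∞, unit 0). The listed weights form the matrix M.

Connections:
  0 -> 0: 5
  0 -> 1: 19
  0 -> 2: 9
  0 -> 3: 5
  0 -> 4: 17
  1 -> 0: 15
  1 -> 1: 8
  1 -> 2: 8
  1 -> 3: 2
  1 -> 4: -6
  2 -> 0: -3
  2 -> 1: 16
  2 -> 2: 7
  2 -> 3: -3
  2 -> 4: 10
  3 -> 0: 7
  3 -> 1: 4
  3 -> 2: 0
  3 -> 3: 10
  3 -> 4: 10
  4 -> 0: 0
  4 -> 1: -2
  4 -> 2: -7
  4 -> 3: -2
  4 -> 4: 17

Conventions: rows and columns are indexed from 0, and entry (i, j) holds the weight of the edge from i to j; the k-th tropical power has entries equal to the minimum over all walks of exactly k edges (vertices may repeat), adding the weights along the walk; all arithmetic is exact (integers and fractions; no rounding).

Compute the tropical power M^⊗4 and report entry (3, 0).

M^⊗2:
  [6, 9, 5, 6, 13]
  [-6, -8, -13, -8, 2]
  [2, 1, -3, 2, 7]
  [-3, 8, 3, -3, -2]
  [-10, 2, -2, -10, -8]
M^⊗3:
  [2, 10, 6, 2, 3]
  [-16, -4, -8, -16, -14]
  [-6, 5, 0, -6, -5]
  [-2, -4, -9, -4, 2]
  [-8, -10, -15, -10, -4]
M^⊗4:
  [3, 1, -4, 1, 4]
  [-14, -16, -21, -16, -10]
  [-5, -7, -12, -7, -1]
  [-12, 0, -5, -12, -10]
  [-18, -6, -11, -18, -16]
Key observation: the optimum is the walk 3->1->4->2->0, with weight 4 + (-6) + (-7) + (-3) = -12.
Optimal value attained by: walk 3->1->4->2->0.
Answer: (M^⊗4)[3][0] = -12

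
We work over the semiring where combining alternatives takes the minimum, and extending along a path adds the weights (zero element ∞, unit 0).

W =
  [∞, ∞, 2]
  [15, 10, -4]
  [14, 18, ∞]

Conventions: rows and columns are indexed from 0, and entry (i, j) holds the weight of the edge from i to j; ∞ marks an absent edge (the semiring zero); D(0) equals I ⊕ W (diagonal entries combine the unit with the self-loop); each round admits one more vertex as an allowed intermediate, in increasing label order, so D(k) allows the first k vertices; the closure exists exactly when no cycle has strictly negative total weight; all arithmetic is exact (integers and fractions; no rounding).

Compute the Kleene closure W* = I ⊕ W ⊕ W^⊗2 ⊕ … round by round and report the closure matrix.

D(0):
  [0, ∞, 2]
  [15, 0, -4]
  [14, 18, 0]
D(1):
  [0, ∞, 2]
  [15, 0, -4]
  [14, 18, 0]
D(2):
  [0, ∞, 2]
  [15, 0, -4]
  [14, 18, 0]
D(3):
  [0, 20, 2]
  [10, 0, -4]
  [14, 18, 0]
Answer: W* = [[0, 20, 2], [10, 0, -4], [14, 18, 0]]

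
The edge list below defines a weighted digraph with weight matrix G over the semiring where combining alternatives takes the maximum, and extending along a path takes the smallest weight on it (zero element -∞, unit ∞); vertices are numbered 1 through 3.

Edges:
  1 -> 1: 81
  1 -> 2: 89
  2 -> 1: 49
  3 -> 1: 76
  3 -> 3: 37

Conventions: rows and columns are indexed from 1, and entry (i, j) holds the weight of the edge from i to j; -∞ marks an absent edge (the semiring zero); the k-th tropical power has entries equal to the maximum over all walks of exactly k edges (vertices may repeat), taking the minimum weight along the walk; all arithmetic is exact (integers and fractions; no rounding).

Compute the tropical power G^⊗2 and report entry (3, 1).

G^⊗2:
  [81, 81, -∞]
  [49, 49, -∞]
  [76, 76, 37]
Key observation: the optimum is the walk 3->1->1, with weight 76 min 81 = 76.
Optimal value attained by: walk 3->1->1.
Answer: (G^⊗2)[3][1] = 76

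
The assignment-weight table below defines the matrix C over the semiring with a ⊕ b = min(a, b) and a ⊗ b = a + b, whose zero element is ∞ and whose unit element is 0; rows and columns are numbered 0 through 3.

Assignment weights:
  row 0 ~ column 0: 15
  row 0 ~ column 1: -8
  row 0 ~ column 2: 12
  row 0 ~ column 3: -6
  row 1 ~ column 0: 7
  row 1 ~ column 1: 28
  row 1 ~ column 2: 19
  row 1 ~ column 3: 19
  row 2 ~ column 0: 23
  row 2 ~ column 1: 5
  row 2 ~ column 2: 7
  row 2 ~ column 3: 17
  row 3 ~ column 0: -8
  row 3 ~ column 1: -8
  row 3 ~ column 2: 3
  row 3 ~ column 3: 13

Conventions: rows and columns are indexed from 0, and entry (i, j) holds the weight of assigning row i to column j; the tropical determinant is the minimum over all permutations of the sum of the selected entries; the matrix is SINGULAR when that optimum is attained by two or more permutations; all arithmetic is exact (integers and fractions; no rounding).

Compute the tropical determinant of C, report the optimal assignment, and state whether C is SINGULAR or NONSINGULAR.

σ = (0, 1, 2, 3): 15 + 28 + 7 + 13 = 63
σ = (0, 1, 3, 2): 15 + 28 + 17 + 3 = 63
σ = (0, 2, 1, 3): 15 + 19 + 5 + 13 = 52
σ = (0, 2, 3, 1): 15 + 19 + 17 + (-8) = 43
σ = (0, 3, 1, 2): 15 + 19 + 5 + 3 = 42
σ = (0, 3, 2, 1): 15 + 19 + 7 + (-8) = 33
σ = (1, 0, 2, 3): (-8) + 7 + 7 + 13 = 19
σ = (1, 0, 3, 2): (-8) + 7 + 17 + 3 = 19
σ = (1, 2, 0, 3): (-8) + 19 + 23 + 13 = 47
σ = (1, 2, 3, 0): (-8) + 19 + 17 + (-8) = 20
σ = (1, 3, 0, 2): (-8) + 19 + 23 + 3 = 37
σ = (1, 3, 2, 0): (-8) + 19 + 7 + (-8) = 10
σ = (2, 0, 1, 3): 12 + 7 + 5 + 13 = 37
σ = (2, 0, 3, 1): 12 + 7 + 17 + (-8) = 28
σ = (2, 1, 0, 3): 12 + 28 + 23 + 13 = 76
σ = (2, 1, 3, 0): 12 + 28 + 17 + (-8) = 49
σ = (2, 3, 0, 1): 12 + 19 + 23 + (-8) = 46
σ = (2, 3, 1, 0): 12 + 19 + 5 + (-8) = 28
σ = (3, 0, 1, 2): (-6) + 7 + 5 + 3 = 9
σ = (3, 0, 2, 1): (-6) + 7 + 7 + (-8) = 0
σ = (3, 1, 0, 2): (-6) + 28 + 23 + 3 = 48
σ = (3, 1, 2, 0): (-6) + 28 + 7 + (-8) = 21
σ = (3, 2, 0, 1): (-6) + 19 + 23 + (-8) = 28
σ = (3, 2, 1, 0): (-6) + 19 + 5 + (-8) = 10
Optimal value attained by: σ = (3, 0, 2, 1).
Answer: det⊕(C) = 0; verdict: NONSINGULAR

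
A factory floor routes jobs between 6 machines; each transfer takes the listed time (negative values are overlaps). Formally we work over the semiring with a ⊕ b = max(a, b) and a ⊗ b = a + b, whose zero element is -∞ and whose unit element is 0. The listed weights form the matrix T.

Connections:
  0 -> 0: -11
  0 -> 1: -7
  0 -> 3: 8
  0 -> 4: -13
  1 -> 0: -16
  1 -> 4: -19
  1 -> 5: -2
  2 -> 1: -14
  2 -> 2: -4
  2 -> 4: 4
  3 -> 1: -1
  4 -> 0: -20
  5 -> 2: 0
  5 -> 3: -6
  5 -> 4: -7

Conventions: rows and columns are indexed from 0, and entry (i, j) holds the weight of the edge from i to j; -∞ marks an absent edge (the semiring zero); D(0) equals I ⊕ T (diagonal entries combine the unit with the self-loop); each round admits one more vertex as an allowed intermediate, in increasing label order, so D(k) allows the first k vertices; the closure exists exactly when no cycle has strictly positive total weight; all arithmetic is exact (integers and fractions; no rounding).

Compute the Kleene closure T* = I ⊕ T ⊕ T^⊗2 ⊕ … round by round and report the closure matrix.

D(0):
  [0, -7, -∞, 8, -13, -∞]
  [-16, 0, -∞, -∞, -19, -2]
  [-∞, -14, 0, -∞, 4, -∞]
  [-∞, -1, -∞, 0, -∞, -∞]
  [-20, -∞, -∞, -∞, 0, -∞]
  [-∞, -∞, 0, -6, -7, 0]
D(1):
  [0, -7, -∞, 8, -13, -∞]
  [-16, 0, -∞, -8, -19, -2]
  [-∞, -14, 0, -∞, 4, -∞]
  [-∞, -1, -∞, 0, -∞, -∞]
  [-20, -27, -∞, -12, 0, -∞]
  [-∞, -∞, 0, -6, -7, 0]
D(2):
  [0, -7, -∞, 8, -13, -9]
  [-16, 0, -∞, -8, -19, -2]
  [-30, -14, 0, -22, 4, -16]
  [-17, -1, -∞, 0, -20, -3]
  [-20, -27, -∞, -12, 0, -29]
  [-∞, -∞, 0, -6, -7, 0]
D(3):
  [0, -7, -∞, 8, -13, -9]
  [-16, 0, -∞, -8, -19, -2]
  [-30, -14, 0, -22, 4, -16]
  [-17, -1, -∞, 0, -20, -3]
  [-20, -27, -∞, -12, 0, -29]
  [-30, -14, 0, -6, 4, 0]
D(4):
  [0, 7, -∞, 8, -12, 5]
  [-16, 0, -∞, -8, -19, -2]
  [-30, -14, 0, -22, 4, -16]
  [-17, -1, -∞, 0, -20, -3]
  [-20, -13, -∞, -12, 0, -15]
  [-23, -7, 0, -6, 4, 0]
D(5):
  [0, 7, -∞, 8, -12, 5]
  [-16, 0, -∞, -8, -19, -2]
  [-16, -9, 0, -8, 4, -11]
  [-17, -1, -∞, 0, -20, -3]
  [-20, -13, -∞, -12, 0, -15]
  [-16, -7, 0, -6, 4, 0]
D(6):
  [0, 7, 5, 8, 9, 5]
  [-16, 0, -2, -8, 2, -2]
  [-16, -9, 0, -8, 4, -11]
  [-17, -1, -3, 0, 1, -3]
  [-20, -13, -15, -12, 0, -15]
  [-16, -7, 0, -6, 4, 0]
Answer: T* = [[0, 7, 5, 8, 9, 5], [-16, 0, -2, -8, 2, -2], [-16, -9, 0, -8, 4, -11], [-17, -1, -3, 0, 1, -3], [-20, -13, -15, -12, 0, -15], [-16, -7, 0, -6, 4, 0]]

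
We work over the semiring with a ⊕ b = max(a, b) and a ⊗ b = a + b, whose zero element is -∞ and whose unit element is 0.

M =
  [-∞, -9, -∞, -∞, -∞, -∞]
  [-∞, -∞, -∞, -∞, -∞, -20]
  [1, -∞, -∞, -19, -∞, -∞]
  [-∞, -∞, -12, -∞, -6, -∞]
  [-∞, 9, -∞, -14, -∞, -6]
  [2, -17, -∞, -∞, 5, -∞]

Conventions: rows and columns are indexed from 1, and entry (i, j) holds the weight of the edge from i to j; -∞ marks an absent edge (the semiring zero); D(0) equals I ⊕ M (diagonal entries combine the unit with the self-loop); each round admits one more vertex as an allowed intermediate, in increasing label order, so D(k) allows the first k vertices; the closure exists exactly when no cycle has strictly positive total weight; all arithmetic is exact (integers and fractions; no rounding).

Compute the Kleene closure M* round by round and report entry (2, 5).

D(0):
  [0, -9, -∞, -∞, -∞, -∞]
  [-∞, 0, -∞, -∞, -∞, -20]
  [1, -∞, 0, -19, -∞, -∞]
  [-∞, -∞, -12, 0, -6, -∞]
  [-∞, 9, -∞, -14, 0, -6]
  [2, -17, -∞, -∞, 5, 0]
D(1):
  [0, -9, -∞, -∞, -∞, -∞]
  [-∞, 0, -∞, -∞, -∞, -20]
  [1, -8, 0, -19, -∞, -∞]
  [-∞, -∞, -12, 0, -6, -∞]
  [-∞, 9, -∞, -14, 0, -6]
  [2, -7, -∞, -∞, 5, 0]
D(2):
  [0, -9, -∞, -∞, -∞, -29]
  [-∞, 0, -∞, -∞, -∞, -20]
  [1, -8, 0, -19, -∞, -28]
  [-∞, -∞, -12, 0, -6, -∞]
  [-∞, 9, -∞, -14, 0, -6]
  [2, -7, -∞, -∞, 5, 0]
D(3):
  [0, -9, -∞, -∞, -∞, -29]
  [-∞, 0, -∞, -∞, -∞, -20]
  [1, -8, 0, -19, -∞, -28]
  [-11, -20, -12, 0, -6, -40]
  [-∞, 9, -∞, -14, 0, -6]
  [2, -7, -∞, -∞, 5, 0]
D(4):
  [0, -9, -∞, -∞, -∞, -29]
  [-∞, 0, -∞, -∞, -∞, -20]
  [1, -8, 0, -19, -25, -28]
  [-11, -20, -12, 0, -6, -40]
  [-25, 9, -26, -14, 0, -6]
  [2, -7, -∞, -∞, 5, 0]
D(5):
  [0, -9, -∞, -∞, -∞, -29]
  [-∞, 0, -∞, -∞, -∞, -20]
  [1, -8, 0, -19, -25, -28]
  [-11, 3, -12, 0, -6, -12]
  [-25, 9, -26, -14, 0, -6]
  [2, 14, -21, -9, 5, 0]
D(6):
  [0, -9, -50, -38, -24, -29]
  [-18, 0, -41, -29, -15, -20]
  [1, -8, 0, -19, -23, -28]
  [-10, 3, -12, 0, -6, -12]
  [-4, 9, -26, -14, 0, -6]
  [2, 14, -21, -9, 5, 0]
Answer: M*[2][5] = -15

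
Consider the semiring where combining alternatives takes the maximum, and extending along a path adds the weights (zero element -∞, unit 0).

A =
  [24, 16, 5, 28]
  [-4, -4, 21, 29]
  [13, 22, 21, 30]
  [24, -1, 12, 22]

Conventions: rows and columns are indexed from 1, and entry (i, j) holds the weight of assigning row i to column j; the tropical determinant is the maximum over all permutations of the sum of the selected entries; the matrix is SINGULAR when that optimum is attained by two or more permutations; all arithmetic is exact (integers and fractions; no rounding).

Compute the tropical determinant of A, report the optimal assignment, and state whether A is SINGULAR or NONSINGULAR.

σ = (1, 2, 3, 4): 24 + (-4) + 21 + 22 = 63
σ = (1, 2, 4, 3): 24 + (-4) + 30 + 12 = 62
σ = (1, 3, 2, 4): 24 + 21 + 22 + 22 = 89
σ = (1, 3, 4, 2): 24 + 21 + 30 + (-1) = 74
σ = (1, 4, 2, 3): 24 + 29 + 22 + 12 = 87
σ = (1, 4, 3, 2): 24 + 29 + 21 + (-1) = 73
σ = (2, 1, 3, 4): 16 + (-4) + 21 + 22 = 55
σ = (2, 1, 4, 3): 16 + (-4) + 30 + 12 = 54
σ = (2, 3, 1, 4): 16 + 21 + 13 + 22 = 72
σ = (2, 3, 4, 1): 16 + 21 + 30 + 24 = 91
σ = (2, 4, 1, 3): 16 + 29 + 13 + 12 = 70
σ = (2, 4, 3, 1): 16 + 29 + 21 + 24 = 90
σ = (3, 1, 2, 4): 5 + (-4) + 22 + 22 = 45
σ = (3, 1, 4, 2): 5 + (-4) + 30 + (-1) = 30
σ = (3, 2, 1, 4): 5 + (-4) + 13 + 22 = 36
σ = (3, 2, 4, 1): 5 + (-4) + 30 + 24 = 55
σ = (3, 4, 1, 2): 5 + 29 + 13 + (-1) = 46
σ = (3, 4, 2, 1): 5 + 29 + 22 + 24 = 80
σ = (4, 1, 2, 3): 28 + (-4) + 22 + 12 = 58
σ = (4, 1, 3, 2): 28 + (-4) + 21 + (-1) = 44
σ = (4, 2, 1, 3): 28 + (-4) + 13 + 12 = 49
σ = (4, 2, 3, 1): 28 + (-4) + 21 + 24 = 69
σ = (4, 3, 1, 2): 28 + 21 + 13 + (-1) = 61
σ = (4, 3, 2, 1): 28 + 21 + 22 + 24 = 95
Optimal value attained by: σ = (4, 3, 2, 1).
Answer: det⊕(A) = 95; verdict: NONSINGULAR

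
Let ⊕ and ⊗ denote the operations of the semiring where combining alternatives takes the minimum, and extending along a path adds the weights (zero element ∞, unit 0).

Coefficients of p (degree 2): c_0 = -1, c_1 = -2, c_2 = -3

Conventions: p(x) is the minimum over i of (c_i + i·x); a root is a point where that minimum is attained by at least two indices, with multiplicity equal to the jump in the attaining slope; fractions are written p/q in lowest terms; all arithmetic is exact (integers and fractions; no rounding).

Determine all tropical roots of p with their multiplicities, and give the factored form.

hull edge (i=0, c=-1) to (i=2, c=-3): slope -1, span 2
Factored form: p(x) = -3 ⊗ (x ⊕ 1) ⊗ (x ⊕ 1)
Answer: roots = 1 (mult 2)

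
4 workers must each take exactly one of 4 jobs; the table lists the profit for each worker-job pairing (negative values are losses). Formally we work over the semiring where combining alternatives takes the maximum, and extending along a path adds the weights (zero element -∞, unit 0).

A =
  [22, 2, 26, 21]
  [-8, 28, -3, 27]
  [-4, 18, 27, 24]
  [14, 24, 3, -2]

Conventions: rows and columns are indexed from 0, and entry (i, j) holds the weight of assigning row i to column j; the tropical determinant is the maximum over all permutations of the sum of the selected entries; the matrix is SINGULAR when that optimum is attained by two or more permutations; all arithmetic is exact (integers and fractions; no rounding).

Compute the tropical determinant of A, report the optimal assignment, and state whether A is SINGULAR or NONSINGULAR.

σ = (0, 1, 2, 3): 22 + 28 + 27 + (-2) = 75
σ = (0, 1, 3, 2): 22 + 28 + 24 + 3 = 77
σ = (0, 2, 1, 3): 22 + (-3) + 18 + (-2) = 35
σ = (0, 2, 3, 1): 22 + (-3) + 24 + 24 = 67
σ = (0, 3, 1, 2): 22 + 27 + 18 + 3 = 70
σ = (0, 3, 2, 1): 22 + 27 + 27 + 24 = 100
σ = (1, 0, 2, 3): 2 + (-8) + 27 + (-2) = 19
σ = (1, 0, 3, 2): 2 + (-8) + 24 + 3 = 21
σ = (1, 2, 0, 3): 2 + (-3) + (-4) + (-2) = -7
σ = (1, 2, 3, 0): 2 + (-3) + 24 + 14 = 37
σ = (1, 3, 0, 2): 2 + 27 + (-4) + 3 = 28
σ = (1, 3, 2, 0): 2 + 27 + 27 + 14 = 70
σ = (2, 0, 1, 3): 26 + (-8) + 18 + (-2) = 34
σ = (2, 0, 3, 1): 26 + (-8) + 24 + 24 = 66
σ = (2, 1, 0, 3): 26 + 28 + (-4) + (-2) = 48
σ = (2, 1, 3, 0): 26 + 28 + 24 + 14 = 92
σ = (2, 3, 0, 1): 26 + 27 + (-4) + 24 = 73
σ = (2, 3, 1, 0): 26 + 27 + 18 + 14 = 85
σ = (3, 0, 1, 2): 21 + (-8) + 18 + 3 = 34
σ = (3, 0, 2, 1): 21 + (-8) + 27 + 24 = 64
σ = (3, 1, 0, 2): 21 + 28 + (-4) + 3 = 48
σ = (3, 1, 2, 0): 21 + 28 + 27 + 14 = 90
σ = (3, 2, 0, 1): 21 + (-3) + (-4) + 24 = 38
σ = (3, 2, 1, 0): 21 + (-3) + 18 + 14 = 50
Optimal value attained by: σ = (0, 3, 2, 1).
Answer: det⊕(A) = 100; verdict: NONSINGULAR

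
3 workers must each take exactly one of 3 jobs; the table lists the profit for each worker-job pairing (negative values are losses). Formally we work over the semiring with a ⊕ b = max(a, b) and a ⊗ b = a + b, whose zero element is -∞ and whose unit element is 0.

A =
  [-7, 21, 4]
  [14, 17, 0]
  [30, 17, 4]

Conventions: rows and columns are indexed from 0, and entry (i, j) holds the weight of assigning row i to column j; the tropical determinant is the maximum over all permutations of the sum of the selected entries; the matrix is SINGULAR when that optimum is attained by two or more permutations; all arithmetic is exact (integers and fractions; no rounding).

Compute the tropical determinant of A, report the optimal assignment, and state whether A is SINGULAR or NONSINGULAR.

σ = (0, 1, 2): (-7) + 17 + 4 = 14
σ = (0, 2, 1): (-7) + 0 + 17 = 10
σ = (1, 0, 2): 21 + 14 + 4 = 39
σ = (1, 2, 0): 21 + 0 + 30 = 51
σ = (2, 0, 1): 4 + 14 + 17 = 35
σ = (2, 1, 0): 4 + 17 + 30 = 51
Optimal value attained by: σ = (1, 2, 0).
Answer: det⊕(A) = 51; verdict: SINGULAR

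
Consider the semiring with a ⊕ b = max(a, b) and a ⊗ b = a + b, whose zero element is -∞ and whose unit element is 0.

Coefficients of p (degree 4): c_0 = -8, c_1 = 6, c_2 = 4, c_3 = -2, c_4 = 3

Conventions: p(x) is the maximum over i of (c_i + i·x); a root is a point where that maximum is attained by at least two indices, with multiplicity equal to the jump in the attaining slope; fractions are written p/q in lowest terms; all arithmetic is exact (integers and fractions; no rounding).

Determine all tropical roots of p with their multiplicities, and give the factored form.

hull edge (i=0, c=-8) to (i=1, c=6): slope 14, span 1
hull edge (i=1, c=6) to (i=4, c=3): slope -1, span 3
Factored form: p(x) = 3 ⊗ (x ⊕ (-14)) ⊗ (x ⊕ 1) ⊗ (x ⊕ 1) ⊗ (x ⊕ 1)
Answer: roots = -14 (mult 1), 1 (mult 3)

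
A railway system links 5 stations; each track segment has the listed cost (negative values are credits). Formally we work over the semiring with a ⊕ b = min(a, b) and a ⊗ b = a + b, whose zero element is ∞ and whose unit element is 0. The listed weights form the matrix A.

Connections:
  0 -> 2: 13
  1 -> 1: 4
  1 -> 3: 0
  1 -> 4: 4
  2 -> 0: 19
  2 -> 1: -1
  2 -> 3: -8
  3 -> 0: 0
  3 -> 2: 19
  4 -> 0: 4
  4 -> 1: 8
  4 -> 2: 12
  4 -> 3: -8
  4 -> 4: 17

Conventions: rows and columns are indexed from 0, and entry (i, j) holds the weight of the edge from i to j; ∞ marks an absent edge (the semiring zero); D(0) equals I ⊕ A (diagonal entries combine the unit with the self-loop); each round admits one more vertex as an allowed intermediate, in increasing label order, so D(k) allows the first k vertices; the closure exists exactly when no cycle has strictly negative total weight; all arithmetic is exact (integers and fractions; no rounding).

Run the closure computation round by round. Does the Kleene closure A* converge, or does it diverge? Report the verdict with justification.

D(0):
  [0, ∞, 13, ∞, ∞]
  [∞, 0, ∞, 0, 4]
  [19, -1, 0, -8, ∞]
  [0, ∞, 19, 0, ∞]
  [4, 8, 12, -8, 0]
D(1):
  [0, ∞, 13, ∞, ∞]
  [∞, 0, ∞, 0, 4]
  [19, -1, 0, -8, ∞]
  [0, ∞, 13, 0, ∞]
  [4, 8, 12, -8, 0]
D(2):
  [0, ∞, 13, ∞, ∞]
  [∞, 0, ∞, 0, 4]
  [19, -1, 0, -8, 3]
  [0, ∞, 13, 0, ∞]
  [4, 8, 12, -8, 0]
D(3):
  [0, 12, 13, 5, 16]
  [∞, 0, ∞, 0, 4]
  [19, -1, 0, -8, 3]
  [0, 12, 13, 0, 16]
  [4, 8, 12, -8, 0]
D(4):
  [0, 12, 13, 5, 16]
  [0, 0, 13, 0, 4]
  [-8, -1, 0, -8, 3]
  [0, 12, 13, 0, 16]
  [-8, 4, 5, -8, 0]
D(5):
  [0, 12, 13, 5, 16]
  [-4, 0, 9, -4, 4]
  [-8, -1, 0, -8, 3]
  [0, 12, 13, 0, 16]
  [-8, 4, 5, -8, 0]
Key observation: every diagonal entry stays at the unit through all rounds, so no improving cycle exists.
Answer: CONVERGES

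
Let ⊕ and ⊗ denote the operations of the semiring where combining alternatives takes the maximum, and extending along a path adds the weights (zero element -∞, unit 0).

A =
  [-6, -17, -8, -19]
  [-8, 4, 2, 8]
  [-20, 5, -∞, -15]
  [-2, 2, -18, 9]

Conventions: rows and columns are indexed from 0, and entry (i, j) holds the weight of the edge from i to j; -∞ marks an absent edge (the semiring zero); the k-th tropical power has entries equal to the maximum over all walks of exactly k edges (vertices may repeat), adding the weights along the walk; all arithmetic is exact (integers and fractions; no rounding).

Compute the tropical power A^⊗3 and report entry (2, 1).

A^⊗2:
  [-12, -3, -14, -9]
  [6, 10, 6, 17]
  [-3, 9, 7, 13]
  [7, 11, 4, 18]
A^⊗3:
  [-11, 1, -1, 5]
  [15, 19, 12, 26]
  [11, 15, 11, 22]
  [16, 20, 13, 27]
Key observation: the optimum is the walk 2->1->3->1, with weight 5 + 8 + 2 = 15.
Optimal value attained by: walk 2->1->3->1.
Answer: (A^⊗3)[2][1] = 15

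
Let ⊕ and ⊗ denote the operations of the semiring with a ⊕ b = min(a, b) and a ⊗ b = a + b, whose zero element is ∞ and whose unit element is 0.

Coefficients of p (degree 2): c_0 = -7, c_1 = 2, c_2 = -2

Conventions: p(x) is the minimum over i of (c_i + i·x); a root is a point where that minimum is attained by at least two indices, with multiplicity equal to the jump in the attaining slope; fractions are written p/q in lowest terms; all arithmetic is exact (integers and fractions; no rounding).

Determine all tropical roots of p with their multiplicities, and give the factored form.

hull edge (i=0, c=-7) to (i=2, c=-2): slope 5/2, span 2
Factored form: p(x) = -2 ⊗ (x ⊕ (-5/2)) ⊗ (x ⊕ (-5/2))
Answer: roots = -5/2 (mult 2)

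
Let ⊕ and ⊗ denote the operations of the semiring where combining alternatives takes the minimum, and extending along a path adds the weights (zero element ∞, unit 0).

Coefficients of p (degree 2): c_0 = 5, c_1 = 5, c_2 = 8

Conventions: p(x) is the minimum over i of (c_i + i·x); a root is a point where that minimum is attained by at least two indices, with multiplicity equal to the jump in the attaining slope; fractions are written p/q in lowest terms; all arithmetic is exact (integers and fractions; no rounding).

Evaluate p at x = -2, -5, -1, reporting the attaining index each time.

p(-2) = min(5+0·(-2)=5, 5+1·(-2)=3, 8+2·(-2)=4) = 3 (attained by i=1)
p(-5) = min(5+0·(-5)=5, 5+1·(-5)=0, 8+2·(-5)=-2) = -2 (attained by i=2)
p(-1) = min(5+0·(-1)=5, 5+1·(-1)=4, 8+2·(-1)=6) = 4 (attained by i=1)
Answer: p(-2) = 3; p(-5) = -2; p(-1) = 4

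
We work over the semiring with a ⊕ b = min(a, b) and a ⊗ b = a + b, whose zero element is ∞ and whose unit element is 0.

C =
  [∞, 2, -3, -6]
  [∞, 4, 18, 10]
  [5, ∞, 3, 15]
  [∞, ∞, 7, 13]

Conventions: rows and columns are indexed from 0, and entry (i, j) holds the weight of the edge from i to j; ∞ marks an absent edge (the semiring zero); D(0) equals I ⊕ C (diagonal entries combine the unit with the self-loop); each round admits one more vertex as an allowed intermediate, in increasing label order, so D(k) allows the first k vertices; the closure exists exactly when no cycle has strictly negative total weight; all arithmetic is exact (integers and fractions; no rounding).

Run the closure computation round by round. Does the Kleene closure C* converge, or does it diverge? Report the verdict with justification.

D(0):
  [0, 2, -3, -6]
  [∞, 0, 18, 10]
  [5, ∞, 0, 15]
  [∞, ∞, 7, 0]
D(1):
  [0, 2, -3, -6]
  [∞, 0, 18, 10]
  [5, 7, 0, -1]
  [∞, ∞, 7, 0]
D(2):
  [0, 2, -3, -6]
  [∞, 0, 18, 10]
  [5, 7, 0, -1]
  [∞, ∞, 7, 0]
D(3):
  [0, 2, -3, -6]
  [23, 0, 18, 10]
  [5, 7, 0, -1]
  [12, 14, 7, 0]
D(4):
  [0, 2, -3, -6]
  [22, 0, 17, 10]
  [5, 7, 0, -1]
  [12, 14, 7, 0]
Key observation: every diagonal entry stays at the unit through all rounds, so no improving cycle exists.
Answer: CONVERGES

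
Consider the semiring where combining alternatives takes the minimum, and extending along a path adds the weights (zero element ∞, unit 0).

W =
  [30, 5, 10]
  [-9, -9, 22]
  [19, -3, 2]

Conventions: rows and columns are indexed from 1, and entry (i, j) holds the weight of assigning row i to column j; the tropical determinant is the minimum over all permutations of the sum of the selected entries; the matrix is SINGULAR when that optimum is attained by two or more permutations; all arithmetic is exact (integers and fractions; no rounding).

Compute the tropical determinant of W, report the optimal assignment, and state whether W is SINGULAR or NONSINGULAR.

σ = (1, 2, 3): 30 + (-9) + 2 = 23
σ = (1, 3, 2): 30 + 22 + (-3) = 49
σ = (2, 1, 3): 5 + (-9) + 2 = -2
σ = (2, 3, 1): 5 + 22 + 19 = 46
σ = (3, 1, 2): 10 + (-9) + (-3) = -2
σ = (3, 2, 1): 10 + (-9) + 19 = 20
Optimal value attained by: σ = (2, 1, 3).
Answer: det⊕(W) = -2; verdict: SINGULAR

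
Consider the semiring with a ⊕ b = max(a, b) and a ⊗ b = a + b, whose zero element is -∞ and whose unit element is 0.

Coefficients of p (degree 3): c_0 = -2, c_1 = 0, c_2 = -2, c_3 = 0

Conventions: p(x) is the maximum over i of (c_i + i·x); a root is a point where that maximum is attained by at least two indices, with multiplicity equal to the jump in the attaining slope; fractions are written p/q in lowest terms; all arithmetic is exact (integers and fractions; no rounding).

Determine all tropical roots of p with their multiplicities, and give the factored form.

hull edge (i=0, c=-2) to (i=1, c=0): slope 2, span 1
hull edge (i=1, c=0) to (i=3, c=0): slope 0, span 2
Factored form: p(x) = 0 ⊗ (x ⊕ (-2)) ⊗ (x ⊕ 0) ⊗ (x ⊕ 0)
Answer: roots = -2 (mult 1), 0 (mult 2)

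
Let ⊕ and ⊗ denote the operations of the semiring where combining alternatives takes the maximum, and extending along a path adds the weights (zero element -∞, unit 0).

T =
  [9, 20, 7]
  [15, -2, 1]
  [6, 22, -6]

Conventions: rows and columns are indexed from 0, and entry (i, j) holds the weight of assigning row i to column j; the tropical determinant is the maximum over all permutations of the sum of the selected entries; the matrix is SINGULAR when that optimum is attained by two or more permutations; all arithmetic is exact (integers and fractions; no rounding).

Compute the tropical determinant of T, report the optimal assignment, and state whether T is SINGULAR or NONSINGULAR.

σ = (0, 1, 2): 9 + (-2) + (-6) = 1
σ = (0, 2, 1): 9 + 1 + 22 = 32
σ = (1, 0, 2): 20 + 15 + (-6) = 29
σ = (1, 2, 0): 20 + 1 + 6 = 27
σ = (2, 0, 1): 7 + 15 + 22 = 44
σ = (2, 1, 0): 7 + (-2) + 6 = 11
Optimal value attained by: σ = (2, 0, 1).
Answer: det⊕(T) = 44; verdict: NONSINGULAR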